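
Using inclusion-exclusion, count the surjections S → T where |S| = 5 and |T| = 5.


n = |S| = 5, k = |T| = 5. Surjections via inclusion-exclusion:
S(n,k) = Σ(-1)^i × C(k,i) × (k-i)^n, i=0 to k
i=0: (-1)^0×C(5,0)×5^5 = 3125
i=1: (-1)^1×C(5,1)×4^5 = -5120
i=2: (-1)^2×C(5,2)×3^5 = 2430
i=3: (-1)^3×C(5,3)×2^5 = -320
i=4: (-1)^4×C(5,4)×1^5 = 5
i=5: (-1)^5×C(5,5)×0^5 = 0
Total = 120

Number of surjections = 120


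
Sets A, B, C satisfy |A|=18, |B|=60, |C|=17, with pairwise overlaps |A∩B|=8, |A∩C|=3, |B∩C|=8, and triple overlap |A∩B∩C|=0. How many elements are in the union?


|A∪B∪C| = |A|+|B|+|C| - |A∩B|-|A∩C|-|B∩C| + |A∩B∩C|
= 18+60+17 - 8-3-8 + 0
= 95 - 19 + 0
= 76

|A ∪ B ∪ C| = 76


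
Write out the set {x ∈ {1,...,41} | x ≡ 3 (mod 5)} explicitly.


Checking each candidate:
Condition: x in {1,...,41} with x ≡ 3 (mod 5)
Result = {3, 8, 13, 18, 23, 28, 33, 38}

{3, 8, 13, 18, 23, 28, 33, 38}


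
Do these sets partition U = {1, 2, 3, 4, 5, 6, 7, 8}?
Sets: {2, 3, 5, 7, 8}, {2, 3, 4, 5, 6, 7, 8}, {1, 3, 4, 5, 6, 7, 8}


A partition requires: (1) non-empty parts, (2) pairwise disjoint, (3) union = U
Parts: {2, 3, 5, 7, 8}, {2, 3, 4, 5, 6, 7, 8}, {1, 3, 4, 5, 6, 7, 8}
Union of parts: {1, 2, 3, 4, 5, 6, 7, 8}
U = {1, 2, 3, 4, 5, 6, 7, 8}
All non-empty? True
Pairwise disjoint? False
Covers U? True

No, not a valid partition


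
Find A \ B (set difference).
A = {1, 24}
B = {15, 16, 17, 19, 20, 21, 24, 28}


A \ B = elements in A but not in B
A = {1, 24}
B = {15, 16, 17, 19, 20, 21, 24, 28}
Remove from A any elements in B
A \ B = {1}

A \ B = {1}


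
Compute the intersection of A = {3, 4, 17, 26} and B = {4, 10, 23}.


A ∩ B = elements in both A and B
A = {3, 4, 17, 26}
B = {4, 10, 23}
A ∩ B = {4}

A ∩ B = {4}


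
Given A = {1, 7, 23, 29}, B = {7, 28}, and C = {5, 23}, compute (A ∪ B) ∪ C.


A ∪ B = {1, 7, 23, 28, 29}
(A ∪ B) ∪ C = {1, 5, 7, 23, 28, 29}

A ∪ B ∪ C = {1, 5, 7, 23, 28, 29}


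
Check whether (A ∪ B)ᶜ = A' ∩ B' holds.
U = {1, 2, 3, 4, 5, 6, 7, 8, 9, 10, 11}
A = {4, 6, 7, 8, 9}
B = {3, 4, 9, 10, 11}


LHS: A ∪ B = {3, 4, 6, 7, 8, 9, 10, 11}
(A ∪ B)' = U \ (A ∪ B) = {1, 2, 5}
A' = {1, 2, 3, 5, 10, 11}, B' = {1, 2, 5, 6, 7, 8}
Claimed RHS: A' ∩ B' = {1, 2, 5}
Identity is VALID: LHS = RHS = {1, 2, 5} ✓

Identity is valid. (A ∪ B)' = A' ∩ B' = {1, 2, 5}


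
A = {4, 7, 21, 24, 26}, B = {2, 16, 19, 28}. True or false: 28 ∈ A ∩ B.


A = {4, 7, 21, 24, 26}, B = {2, 16, 19, 28}
A ∩ B = elements in both A and B
A ∩ B = ∅
Checking if 28 ∈ A ∩ B
28 is not in A ∩ B → False

28 ∉ A ∩ B


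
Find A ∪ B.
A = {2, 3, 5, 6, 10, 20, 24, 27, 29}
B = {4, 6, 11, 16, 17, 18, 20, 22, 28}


A ∪ B = all elements in A or B (or both)
A = {2, 3, 5, 6, 10, 20, 24, 27, 29}
B = {4, 6, 11, 16, 17, 18, 20, 22, 28}
A ∪ B = {2, 3, 4, 5, 6, 10, 11, 16, 17, 18, 20, 22, 24, 27, 28, 29}

A ∪ B = {2, 3, 4, 5, 6, 10, 11, 16, 17, 18, 20, 22, 24, 27, 28, 29}


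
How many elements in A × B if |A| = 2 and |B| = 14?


|A × B| = |A| × |B|
= 2 × 14
= 28

|A × B| = 28


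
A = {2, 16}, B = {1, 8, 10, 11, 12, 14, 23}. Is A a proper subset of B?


A ⊂ B requires: A ⊆ B AND A ≠ B.
A ⊆ B? No
A ⊄ B, so A is not a proper subset.

No, A is not a proper subset of B


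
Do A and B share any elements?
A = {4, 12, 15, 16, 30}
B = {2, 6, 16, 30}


Disjoint means A ∩ B = ∅.
A ∩ B = {16, 30}
A ∩ B ≠ ∅, so A and B are NOT disjoint.

Yes — A and B share the element(s) of A ∩ B = {16, 30}, so they are not disjoint


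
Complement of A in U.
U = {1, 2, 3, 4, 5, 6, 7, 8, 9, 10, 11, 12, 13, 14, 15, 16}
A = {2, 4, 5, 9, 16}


Aᶜ = U \ A = elements in U but not in A
U = {1, 2, 3, 4, 5, 6, 7, 8, 9, 10, 11, 12, 13, 14, 15, 16}
A = {2, 4, 5, 9, 16}
Aᶜ = {1, 3, 6, 7, 8, 10, 11, 12, 13, 14, 15}

Aᶜ = {1, 3, 6, 7, 8, 10, 11, 12, 13, 14, 15}


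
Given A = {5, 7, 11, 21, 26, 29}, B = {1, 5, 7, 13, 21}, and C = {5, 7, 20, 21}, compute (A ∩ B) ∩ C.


A ∩ B = {5, 7, 21}
(A ∩ B) ∩ C = {5, 7, 21}

A ∩ B ∩ C = {5, 7, 21}


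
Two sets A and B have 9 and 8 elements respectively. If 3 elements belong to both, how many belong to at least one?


|A ∪ B| = |A| + |B| - |A ∩ B|
= 9 + 8 - 3
= 14

|A ∪ B| = 14


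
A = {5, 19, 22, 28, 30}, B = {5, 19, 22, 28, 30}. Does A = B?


Two sets are equal iff they have exactly the same elements.
A = {5, 19, 22, 28, 30}
B = {5, 19, 22, 28, 30}
Same elements → A = B

Yes, A = B


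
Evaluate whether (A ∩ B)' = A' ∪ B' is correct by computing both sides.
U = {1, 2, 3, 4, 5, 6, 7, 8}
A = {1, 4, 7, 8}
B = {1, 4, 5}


LHS: A ∩ B = {1, 4}
(A ∩ B)' = U \ (A ∩ B) = {2, 3, 5, 6, 7, 8}
A' = {2, 3, 5, 6}, B' = {2, 3, 6, 7, 8}
Claimed RHS: A' ∪ B' = {2, 3, 5, 6, 7, 8}
Identity is VALID: LHS = RHS = {2, 3, 5, 6, 7, 8} ✓

Identity is valid. (A ∩ B)' = A' ∪ B' = {2, 3, 5, 6, 7, 8}


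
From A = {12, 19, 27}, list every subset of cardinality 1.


|A| = 3, so A has C(3,1) = 3 subsets of size 1.
Enumerate by choosing 1 elements from A at a time:
{12}, {19}, {27}

1-element subsets (3 total): {12}, {19}, {27}


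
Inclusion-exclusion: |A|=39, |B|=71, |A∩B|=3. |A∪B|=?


|A ∪ B| = |A| + |B| - |A ∩ B|
= 39 + 71 - 3
= 107

|A ∪ B| = 107


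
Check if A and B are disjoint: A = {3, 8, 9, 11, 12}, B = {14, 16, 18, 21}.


Disjoint means A ∩ B = ∅.
A ∩ B = ∅
A ∩ B = ∅, so A and B are disjoint.

Yes, A and B are disjoint


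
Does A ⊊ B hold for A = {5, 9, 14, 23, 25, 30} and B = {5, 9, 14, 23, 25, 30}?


A ⊂ B requires: A ⊆ B AND A ≠ B.
A ⊆ B? Yes
A = B? Yes
A = B, so A is not a PROPER subset.

No, A is not a proper subset of B


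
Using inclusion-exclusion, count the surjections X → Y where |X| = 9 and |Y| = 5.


n = |X| = 9, k = |Y| = 5. Surjections via inclusion-exclusion:
S(n,k) = Σ(-1)^i × C(k,i) × (k-i)^n, i=0 to k
i=0: (-1)^0×C(5,0)×5^9 = 1953125
i=1: (-1)^1×C(5,1)×4^9 = -1310720
i=2: (-1)^2×C(5,2)×3^9 = 196830
i=3: (-1)^3×C(5,3)×2^9 = -5120
i=4: (-1)^4×C(5,4)×1^9 = 5
i=5: (-1)^5×C(5,5)×0^9 = 0
Total = 834120

Number of surjections = 834120


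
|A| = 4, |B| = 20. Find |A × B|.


|A × B| = |A| × |B|
= 4 × 20
= 80

|A × B| = 80


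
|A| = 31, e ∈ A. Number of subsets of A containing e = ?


Subsets of A containing e correspond to subsets of A \ {e}, which has 30 elements.
Count = 2^(n-1) = 2^30
= 1073741824

Number of subsets containing e = 1073741824


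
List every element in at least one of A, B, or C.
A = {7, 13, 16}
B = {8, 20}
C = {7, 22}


A ∪ B = {7, 8, 13, 16, 20}
(A ∪ B) ∪ C = {7, 8, 13, 16, 20, 22}

A ∪ B ∪ C = {7, 8, 13, 16, 20, 22}


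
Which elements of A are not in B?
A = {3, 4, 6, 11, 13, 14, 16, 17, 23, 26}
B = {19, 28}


A \ B = elements in A but not in B
A = {3, 4, 6, 11, 13, 14, 16, 17, 23, 26}
B = {19, 28}
Remove from A any elements in B
A \ B = {3, 4, 6, 11, 13, 14, 16, 17, 23, 26}

A \ B = {3, 4, 6, 11, 13, 14, 16, 17, 23, 26}


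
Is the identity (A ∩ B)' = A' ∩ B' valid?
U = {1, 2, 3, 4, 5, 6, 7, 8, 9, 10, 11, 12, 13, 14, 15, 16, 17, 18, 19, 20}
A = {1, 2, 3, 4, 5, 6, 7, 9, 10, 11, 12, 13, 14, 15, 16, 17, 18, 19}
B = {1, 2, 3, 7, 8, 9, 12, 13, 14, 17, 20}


LHS: A ∩ B = {1, 2, 3, 7, 9, 12, 13, 14, 17}
(A ∩ B)' = U \ (A ∩ B) = {4, 5, 6, 8, 10, 11, 15, 16, 18, 19, 20}
A' = {8, 20}, B' = {4, 5, 6, 10, 11, 15, 16, 18, 19}
Claimed RHS: A' ∩ B' = ∅
Identity is INVALID: LHS = {4, 5, 6, 8, 10, 11, 15, 16, 18, 19, 20} but the RHS claimed here equals ∅. The correct form is (A ∩ B)' = A' ∪ B'.

Identity is invalid: (A ∩ B)' = {4, 5, 6, 8, 10, 11, 15, 16, 18, 19, 20} but A' ∩ B' = ∅. The correct De Morgan law is (A ∩ B)' = A' ∪ B'.


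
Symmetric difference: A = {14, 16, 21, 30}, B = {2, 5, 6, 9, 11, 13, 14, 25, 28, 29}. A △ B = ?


A △ B = (A \ B) ∪ (B \ A) = elements in exactly one of A or B
A \ B = {16, 21, 30}
B \ A = {2, 5, 6, 9, 11, 13, 25, 28, 29}
A △ B = {2, 5, 6, 9, 11, 13, 16, 21, 25, 28, 29, 30}

A △ B = {2, 5, 6, 9, 11, 13, 16, 21, 25, 28, 29, 30}


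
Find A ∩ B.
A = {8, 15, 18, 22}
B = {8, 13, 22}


A ∩ B = elements in both A and B
A = {8, 15, 18, 22}
B = {8, 13, 22}
A ∩ B = {8, 22}

A ∩ B = {8, 22}


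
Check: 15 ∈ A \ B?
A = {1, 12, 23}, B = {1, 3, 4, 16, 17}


A = {1, 12, 23}, B = {1, 3, 4, 16, 17}
A \ B = elements in A but not in B
A \ B = {12, 23}
Checking if 15 ∈ A \ B
15 is not in A \ B → False

15 ∉ A \ B


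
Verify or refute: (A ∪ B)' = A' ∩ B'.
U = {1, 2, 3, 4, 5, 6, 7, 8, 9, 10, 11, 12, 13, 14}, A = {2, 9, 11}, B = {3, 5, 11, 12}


LHS: A ∪ B = {2, 3, 5, 9, 11, 12}
(A ∪ B)' = U \ (A ∪ B) = {1, 4, 6, 7, 8, 10, 13, 14}
A' = {1, 3, 4, 5, 6, 7, 8, 10, 12, 13, 14}, B' = {1, 2, 4, 6, 7, 8, 9, 10, 13, 14}
Claimed RHS: A' ∩ B' = {1, 4, 6, 7, 8, 10, 13, 14}
Identity is VALID: LHS = RHS = {1, 4, 6, 7, 8, 10, 13, 14} ✓

Identity is valid. (A ∪ B)' = A' ∩ B' = {1, 4, 6, 7, 8, 10, 13, 14}


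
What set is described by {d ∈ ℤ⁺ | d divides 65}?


Checking each candidate:
Condition: positive divisors of 65
Result = {1, 5, 13, 65}

{1, 5, 13, 65}


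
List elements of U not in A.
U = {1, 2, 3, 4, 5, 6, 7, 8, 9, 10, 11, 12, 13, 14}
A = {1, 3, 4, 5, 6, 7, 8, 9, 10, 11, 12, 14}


Aᶜ = U \ A = elements in U but not in A
U = {1, 2, 3, 4, 5, 6, 7, 8, 9, 10, 11, 12, 13, 14}
A = {1, 3, 4, 5, 6, 7, 8, 9, 10, 11, 12, 14}
Aᶜ = {2, 13}

Aᶜ = {2, 13}


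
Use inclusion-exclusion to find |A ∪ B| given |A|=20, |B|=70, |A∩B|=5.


|A ∪ B| = |A| + |B| - |A ∩ B|
= 20 + 70 - 5
= 85

|A ∪ B| = 85


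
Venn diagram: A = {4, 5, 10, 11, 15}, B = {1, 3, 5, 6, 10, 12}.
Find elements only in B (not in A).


A = {4, 5, 10, 11, 15}
B = {1, 3, 5, 6, 10, 12}
Region: only in B (not in A)
Elements: {1, 3, 6, 12}

Elements only in B (not in A): {1, 3, 6, 12}


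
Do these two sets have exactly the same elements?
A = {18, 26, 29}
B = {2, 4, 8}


Two sets are equal iff they have exactly the same elements.
A = {18, 26, 29}
B = {2, 4, 8}
Differences: {2, 4, 8, 18, 26, 29}
A ≠ B

No, A ≠ B


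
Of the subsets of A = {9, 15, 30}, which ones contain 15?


A subset of A contains 15 iff the remaining 2 elements form any subset of A \ {15}.
Count: 2^(n-1) = 2^2 = 4
Subsets containing 15: {15}, {9, 15}, {15, 30}, {9, 15, 30}

Subsets containing 15 (4 total): {15}, {9, 15}, {15, 30}, {9, 15, 30}


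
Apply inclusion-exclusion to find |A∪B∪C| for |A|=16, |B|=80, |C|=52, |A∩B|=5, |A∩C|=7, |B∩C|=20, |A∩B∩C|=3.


|A∪B∪C| = |A|+|B|+|C| - |A∩B|-|A∩C|-|B∩C| + |A∩B∩C|
= 16+80+52 - 5-7-20 + 3
= 148 - 32 + 3
= 119

|A ∪ B ∪ C| = 119


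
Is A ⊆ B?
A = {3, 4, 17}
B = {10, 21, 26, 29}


A ⊆ B means every element of A is in B.
Elements in A not in B: {3, 4, 17}
So A ⊄ B.

No, A ⊄ B


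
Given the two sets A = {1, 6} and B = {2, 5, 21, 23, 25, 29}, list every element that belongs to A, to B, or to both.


A ∪ B = all elements in A or B (or both)
A = {1, 6}
B = {2, 5, 21, 23, 25, 29}
A ∪ B = {1, 2, 5, 6, 21, 23, 25, 29}

A ∪ B = {1, 2, 5, 6, 21, 23, 25, 29}


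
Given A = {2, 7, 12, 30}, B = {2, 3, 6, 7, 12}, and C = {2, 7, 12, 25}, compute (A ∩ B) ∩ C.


A ∩ B = {2, 7, 12}
(A ∩ B) ∩ C = {2, 7, 12}

A ∩ B ∩ C = {2, 7, 12}


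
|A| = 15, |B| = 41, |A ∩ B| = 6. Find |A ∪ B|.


|A ∪ B| = |A| + |B| - |A ∩ B|
= 15 + 41 - 6
= 50

|A ∪ B| = 50


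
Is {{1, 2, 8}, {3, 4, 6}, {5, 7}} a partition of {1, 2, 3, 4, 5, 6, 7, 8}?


A partition requires: (1) non-empty parts, (2) pairwise disjoint, (3) union = U
Parts: {1, 2, 8}, {3, 4, 6}, {5, 7}
Union of parts: {1, 2, 3, 4, 5, 6, 7, 8}
U = {1, 2, 3, 4, 5, 6, 7, 8}
All non-empty? True
Pairwise disjoint? True
Covers U? True

Yes, valid partition


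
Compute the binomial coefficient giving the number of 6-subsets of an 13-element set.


C(n,k) = n! / (k!(n-k)!)
C(13,6) = 13! / (6!7!)
= 1716

C(13,6) = 1716


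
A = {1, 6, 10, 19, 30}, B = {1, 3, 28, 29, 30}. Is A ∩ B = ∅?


Disjoint means A ∩ B = ∅.
A ∩ B = {1, 30}
A ∩ B ≠ ∅, so A and B are NOT disjoint.

No, A and B are not disjoint (A ∩ B = {1, 30})


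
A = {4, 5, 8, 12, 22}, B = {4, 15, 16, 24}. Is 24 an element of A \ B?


A = {4, 5, 8, 12, 22}, B = {4, 15, 16, 24}
A \ B = elements in A but not in B
A \ B = {5, 8, 12, 22}
Checking if 24 ∈ A \ B
24 is not in A \ B → False

24 ∉ A \ B


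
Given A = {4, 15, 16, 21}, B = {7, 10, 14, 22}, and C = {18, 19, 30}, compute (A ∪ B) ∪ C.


A ∪ B = {4, 7, 10, 14, 15, 16, 21, 22}
(A ∪ B) ∪ C = {4, 7, 10, 14, 15, 16, 18, 19, 21, 22, 30}

A ∪ B ∪ C = {4, 7, 10, 14, 15, 16, 18, 19, 21, 22, 30}


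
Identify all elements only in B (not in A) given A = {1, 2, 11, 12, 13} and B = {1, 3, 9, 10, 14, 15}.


A = {1, 2, 11, 12, 13}
B = {1, 3, 9, 10, 14, 15}
Region: only in B (not in A)
Elements: {3, 9, 10, 14, 15}

Elements only in B (not in A): {3, 9, 10, 14, 15}


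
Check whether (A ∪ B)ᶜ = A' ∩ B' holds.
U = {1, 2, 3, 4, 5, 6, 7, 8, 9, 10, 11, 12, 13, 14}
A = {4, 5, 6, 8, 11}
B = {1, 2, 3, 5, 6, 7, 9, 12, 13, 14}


LHS: A ∪ B = {1, 2, 3, 4, 5, 6, 7, 8, 9, 11, 12, 13, 14}
(A ∪ B)' = U \ (A ∪ B) = {10}
A' = {1, 2, 3, 7, 9, 10, 12, 13, 14}, B' = {4, 8, 10, 11}
Claimed RHS: A' ∩ B' = {10}
Identity is VALID: LHS = RHS = {10} ✓

Identity is valid. (A ∪ B)' = A' ∩ B' = {10}


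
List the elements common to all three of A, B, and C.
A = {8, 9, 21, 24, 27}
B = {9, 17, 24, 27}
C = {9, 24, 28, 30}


A ∩ B = {9, 24, 27}
(A ∩ B) ∩ C = {9, 24}

A ∩ B ∩ C = {9, 24}


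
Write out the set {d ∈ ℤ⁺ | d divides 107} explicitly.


Checking each candidate:
Condition: positive divisors of 107
Result = {1, 107}

{1, 107}


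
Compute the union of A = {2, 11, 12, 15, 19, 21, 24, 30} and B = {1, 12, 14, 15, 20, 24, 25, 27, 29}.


A ∪ B = all elements in A or B (or both)
A = {2, 11, 12, 15, 19, 21, 24, 30}
B = {1, 12, 14, 15, 20, 24, 25, 27, 29}
A ∪ B = {1, 2, 11, 12, 14, 15, 19, 20, 21, 24, 25, 27, 29, 30}

A ∪ B = {1, 2, 11, 12, 14, 15, 19, 20, 21, 24, 25, 27, 29, 30}


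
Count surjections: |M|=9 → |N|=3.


n = |M| = 9, k = |N| = 3. Surjections via inclusion-exclusion:
S(n,k) = Σ(-1)^i × C(k,i) × (k-i)^n, i=0 to k
i=0: (-1)^0×C(3,0)×3^9 = 19683
i=1: (-1)^1×C(3,1)×2^9 = -1536
i=2: (-1)^2×C(3,2)×1^9 = 3
i=3: (-1)^3×C(3,3)×0^9 = 0
Total = 18150

Number of surjections = 18150


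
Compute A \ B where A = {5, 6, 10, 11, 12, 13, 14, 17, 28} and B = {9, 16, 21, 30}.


A \ B = elements in A but not in B
A = {5, 6, 10, 11, 12, 13, 14, 17, 28}
B = {9, 16, 21, 30}
Remove from A any elements in B
A \ B = {5, 6, 10, 11, 12, 13, 14, 17, 28}

A \ B = {5, 6, 10, 11, 12, 13, 14, 17, 28}


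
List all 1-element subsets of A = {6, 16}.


|A| = 2, so A has C(2,1) = 2 subsets of size 1.
Enumerate by choosing 1 elements from A at a time:
{6}, {16}

1-element subsets (2 total): {6}, {16}


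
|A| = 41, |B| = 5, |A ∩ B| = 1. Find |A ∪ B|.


|A ∪ B| = |A| + |B| - |A ∩ B|
= 41 + 5 - 1
= 45

|A ∪ B| = 45


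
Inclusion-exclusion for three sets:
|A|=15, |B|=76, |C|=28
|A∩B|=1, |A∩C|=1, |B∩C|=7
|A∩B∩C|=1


|A∪B∪C| = |A|+|B|+|C| - |A∩B|-|A∩C|-|B∩C| + |A∩B∩C|
= 15+76+28 - 1-1-7 + 1
= 119 - 9 + 1
= 111

|A ∪ B ∪ C| = 111


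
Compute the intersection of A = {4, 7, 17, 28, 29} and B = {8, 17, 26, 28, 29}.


A ∩ B = elements in both A and B
A = {4, 7, 17, 28, 29}
B = {8, 17, 26, 28, 29}
A ∩ B = {17, 28, 29}

A ∩ B = {17, 28, 29}


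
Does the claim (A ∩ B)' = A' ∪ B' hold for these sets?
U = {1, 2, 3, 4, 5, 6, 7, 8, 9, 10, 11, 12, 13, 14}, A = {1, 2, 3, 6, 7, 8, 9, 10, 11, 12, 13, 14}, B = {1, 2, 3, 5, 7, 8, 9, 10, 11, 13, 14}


LHS: A ∩ B = {1, 2, 3, 7, 8, 9, 10, 11, 13, 14}
(A ∩ B)' = U \ (A ∩ B) = {4, 5, 6, 12}
A' = {4, 5}, B' = {4, 6, 12}
Claimed RHS: A' ∪ B' = {4, 5, 6, 12}
Identity is VALID: LHS = RHS = {4, 5, 6, 12} ✓

Identity is valid. (A ∩ B)' = A' ∪ B' = {4, 5, 6, 12}


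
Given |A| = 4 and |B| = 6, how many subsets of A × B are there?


A relation from A to B is any subset of A × B.
|A × B| = 4 × 6 = 24
# relations = 2^|A × B| = 2^24 = 16777216

Number of relations = 16777216


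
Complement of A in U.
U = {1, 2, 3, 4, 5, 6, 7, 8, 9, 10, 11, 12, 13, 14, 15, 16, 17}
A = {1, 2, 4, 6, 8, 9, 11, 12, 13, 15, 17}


Aᶜ = U \ A = elements in U but not in A
U = {1, 2, 3, 4, 5, 6, 7, 8, 9, 10, 11, 12, 13, 14, 15, 16, 17}
A = {1, 2, 4, 6, 8, 9, 11, 12, 13, 15, 17}
Aᶜ = {3, 5, 7, 10, 14, 16}

Aᶜ = {3, 5, 7, 10, 14, 16}


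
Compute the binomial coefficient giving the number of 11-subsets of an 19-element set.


C(n,k) = n! / (k!(n-k)!)
C(19,11) = 19! / (11!8!)
= 75582

C(19,11) = 75582


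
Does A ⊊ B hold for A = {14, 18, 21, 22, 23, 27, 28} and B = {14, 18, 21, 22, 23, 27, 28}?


A ⊂ B requires: A ⊆ B AND A ≠ B.
A ⊆ B? Yes
A = B? Yes
A = B, so A is not a PROPER subset.

No, A is not a proper subset of B


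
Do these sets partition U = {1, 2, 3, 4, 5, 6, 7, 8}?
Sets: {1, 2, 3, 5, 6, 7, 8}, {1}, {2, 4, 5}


A partition requires: (1) non-empty parts, (2) pairwise disjoint, (3) union = U
Parts: {1, 2, 3, 5, 6, 7, 8}, {1}, {2, 4, 5}
Union of parts: {1, 2, 3, 4, 5, 6, 7, 8}
U = {1, 2, 3, 4, 5, 6, 7, 8}
All non-empty? True
Pairwise disjoint? False
Covers U? True

No, not a valid partition


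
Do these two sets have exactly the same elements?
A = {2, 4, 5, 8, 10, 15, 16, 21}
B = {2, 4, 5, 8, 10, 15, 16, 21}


Two sets are equal iff they have exactly the same elements.
A = {2, 4, 5, 8, 10, 15, 16, 21}
B = {2, 4, 5, 8, 10, 15, 16, 21}
Same elements → A = B

Yes, A = B


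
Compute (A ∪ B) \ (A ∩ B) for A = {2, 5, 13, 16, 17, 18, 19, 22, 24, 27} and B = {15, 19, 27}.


A △ B = (A \ B) ∪ (B \ A) = elements in exactly one of A or B
A \ B = {2, 5, 13, 16, 17, 18, 22, 24}
B \ A = {15}
A △ B = {2, 5, 13, 15, 16, 17, 18, 22, 24}

A △ B = {2, 5, 13, 15, 16, 17, 18, 22, 24}


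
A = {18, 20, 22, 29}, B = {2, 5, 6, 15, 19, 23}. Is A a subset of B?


A ⊆ B means every element of A is in B.
Elements in A not in B: {18, 20, 22, 29}
So A ⊄ B.

No, A ⊄ B


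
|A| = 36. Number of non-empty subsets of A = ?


Total subsets = 2^n = 2^36 = 68719476736
Non-empty subsets exclude the empty set: 2^n - 1
= 68719476736 - 1
= 68719476735

Number of non-empty subsets = 68719476735


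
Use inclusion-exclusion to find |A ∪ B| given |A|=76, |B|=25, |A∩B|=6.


|A ∪ B| = |A| + |B| - |A ∩ B|
= 76 + 25 - 6
= 95

|A ∪ B| = 95


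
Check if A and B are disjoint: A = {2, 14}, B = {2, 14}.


Disjoint means A ∩ B = ∅.
A ∩ B = {2, 14}
A ∩ B ≠ ∅, so A and B are NOT disjoint.

No, A and B are not disjoint (A ∩ B = {2, 14})


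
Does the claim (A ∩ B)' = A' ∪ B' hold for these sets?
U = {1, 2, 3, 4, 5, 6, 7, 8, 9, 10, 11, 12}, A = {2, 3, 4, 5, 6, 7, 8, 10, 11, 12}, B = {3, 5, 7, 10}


LHS: A ∩ B = {3, 5, 7, 10}
(A ∩ B)' = U \ (A ∩ B) = {1, 2, 4, 6, 8, 9, 11, 12}
A' = {1, 9}, B' = {1, 2, 4, 6, 8, 9, 11, 12}
Claimed RHS: A' ∪ B' = {1, 2, 4, 6, 8, 9, 11, 12}
Identity is VALID: LHS = RHS = {1, 2, 4, 6, 8, 9, 11, 12} ✓

Identity is valid. (A ∩ B)' = A' ∪ B' = {1, 2, 4, 6, 8, 9, 11, 12}


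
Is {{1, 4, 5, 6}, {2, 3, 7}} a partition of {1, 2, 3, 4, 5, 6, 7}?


A partition requires: (1) non-empty parts, (2) pairwise disjoint, (3) union = U
Parts: {1, 4, 5, 6}, {2, 3, 7}
Union of parts: {1, 2, 3, 4, 5, 6, 7}
U = {1, 2, 3, 4, 5, 6, 7}
All non-empty? True
Pairwise disjoint? True
Covers U? True

Yes, valid partition


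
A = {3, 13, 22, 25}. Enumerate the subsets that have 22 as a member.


A subset of A contains 22 iff the remaining 3 elements form any subset of A \ {22}.
Count: 2^(n-1) = 2^3 = 8
Subsets containing 22: {22}, {3, 22}, {13, 22}, {22, 25}, {3, 13, 22}, {3, 22, 25}, {13, 22, 25}, {3, 13, 22, 25}

Subsets containing 22 (8 total): {22}, {3, 22}, {13, 22}, {22, 25}, {3, 13, 22}, {3, 22, 25}, {13, 22, 25}, {3, 13, 22, 25}


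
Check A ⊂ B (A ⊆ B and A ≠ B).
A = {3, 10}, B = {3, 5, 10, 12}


A ⊂ B requires: A ⊆ B AND A ≠ B.
A ⊆ B? Yes
A = B? No
A ⊂ B: Yes (A is a proper subset of B)

Yes, A ⊂ B


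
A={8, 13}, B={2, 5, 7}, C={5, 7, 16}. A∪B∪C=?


A ∪ B = {2, 5, 7, 8, 13}
(A ∪ B) ∪ C = {2, 5, 7, 8, 13, 16}

A ∪ B ∪ C = {2, 5, 7, 8, 13, 16}


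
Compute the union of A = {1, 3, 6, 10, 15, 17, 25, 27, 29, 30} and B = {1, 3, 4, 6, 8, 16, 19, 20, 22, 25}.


A ∪ B = all elements in A or B (or both)
A = {1, 3, 6, 10, 15, 17, 25, 27, 29, 30}
B = {1, 3, 4, 6, 8, 16, 19, 20, 22, 25}
A ∪ B = {1, 3, 4, 6, 8, 10, 15, 16, 17, 19, 20, 22, 25, 27, 29, 30}

A ∪ B = {1, 3, 4, 6, 8, 10, 15, 16, 17, 19, 20, 22, 25, 27, 29, 30}


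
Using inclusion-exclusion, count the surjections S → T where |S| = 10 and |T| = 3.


n = |S| = 10, k = |T| = 3. Surjections via inclusion-exclusion:
S(n,k) = Σ(-1)^i × C(k,i) × (k-i)^n, i=0 to k
i=0: (-1)^0×C(3,0)×3^10 = 59049
i=1: (-1)^1×C(3,1)×2^10 = -3072
i=2: (-1)^2×C(3,2)×1^10 = 3
i=3: (-1)^3×C(3,3)×0^10 = 0
Total = 55980

Number of surjections = 55980


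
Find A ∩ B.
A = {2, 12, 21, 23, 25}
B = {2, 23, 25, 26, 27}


A ∩ B = elements in both A and B
A = {2, 12, 21, 23, 25}
B = {2, 23, 25, 26, 27}
A ∩ B = {2, 23, 25}

A ∩ B = {2, 23, 25}


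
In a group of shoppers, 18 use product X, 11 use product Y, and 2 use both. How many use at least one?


|A ∪ B| = |A| + |B| - |A ∩ B|
= 18 + 11 - 2
= 27

|A ∪ B| = 27


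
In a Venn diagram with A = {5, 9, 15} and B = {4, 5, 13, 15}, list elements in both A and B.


A = {5, 9, 15}
B = {4, 5, 13, 15}
Region: in both A and B
Elements: {5, 15}

Elements in both A and B: {5, 15}


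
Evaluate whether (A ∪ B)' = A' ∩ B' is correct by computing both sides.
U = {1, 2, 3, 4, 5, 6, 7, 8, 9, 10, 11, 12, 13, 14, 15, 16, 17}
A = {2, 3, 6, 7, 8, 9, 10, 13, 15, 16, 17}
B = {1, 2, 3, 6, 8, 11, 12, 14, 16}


LHS: A ∪ B = {1, 2, 3, 6, 7, 8, 9, 10, 11, 12, 13, 14, 15, 16, 17}
(A ∪ B)' = U \ (A ∪ B) = {4, 5}
A' = {1, 4, 5, 11, 12, 14}, B' = {4, 5, 7, 9, 10, 13, 15, 17}
Claimed RHS: A' ∩ B' = {4, 5}
Identity is VALID: LHS = RHS = {4, 5} ✓

Identity is valid. (A ∪ B)' = A' ∩ B' = {4, 5}


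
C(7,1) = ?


C(n,k) = n! / (k!(n-k)!)
C(7,1) = 7! / (1!6!)
= 7

C(7,1) = 7


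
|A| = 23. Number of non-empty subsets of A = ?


Total subsets = 2^n = 2^23 = 8388608
Non-empty subsets exclude the empty set: 2^n - 1
= 8388608 - 1
= 8388607

Number of non-empty subsets = 8388607


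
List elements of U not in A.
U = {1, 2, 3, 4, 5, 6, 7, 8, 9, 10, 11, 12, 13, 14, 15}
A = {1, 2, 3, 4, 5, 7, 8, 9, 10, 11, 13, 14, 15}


Aᶜ = U \ A = elements in U but not in A
U = {1, 2, 3, 4, 5, 6, 7, 8, 9, 10, 11, 12, 13, 14, 15}
A = {1, 2, 3, 4, 5, 7, 8, 9, 10, 11, 13, 14, 15}
Aᶜ = {6, 12}

Aᶜ = {6, 12}


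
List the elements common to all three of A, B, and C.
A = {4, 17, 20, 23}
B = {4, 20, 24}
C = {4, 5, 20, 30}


A ∩ B = {4, 20}
(A ∩ B) ∩ C = {4, 20}

A ∩ B ∩ C = {4, 20}


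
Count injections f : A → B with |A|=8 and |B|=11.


An injection sends each of |A| = 8 inputs to a distinct output in B.
# injections = |B|·(|B|-1)·…·(|B|-|A|+1) = 11! / (11 - 8)!
= 11 × 10 × 9 × 8 × 7 × 6 × 5 × 4
= 6652800

Number of injections = 6652800


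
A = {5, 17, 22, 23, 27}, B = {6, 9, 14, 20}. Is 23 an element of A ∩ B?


A = {5, 17, 22, 23, 27}, B = {6, 9, 14, 20}
A ∩ B = elements in both A and B
A ∩ B = ∅
Checking if 23 ∈ A ∩ B
23 is not in A ∩ B → False

23 ∉ A ∩ B


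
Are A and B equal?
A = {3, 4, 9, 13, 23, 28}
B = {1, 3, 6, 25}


Two sets are equal iff they have exactly the same elements.
A = {3, 4, 9, 13, 23, 28}
B = {1, 3, 6, 25}
Differences: {1, 4, 6, 9, 13, 23, 25, 28}
A ≠ B

No, A ≠ B


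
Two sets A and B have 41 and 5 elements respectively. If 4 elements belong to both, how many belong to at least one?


|A ∪ B| = |A| + |B| - |A ∩ B|
= 41 + 5 - 4
= 42

|A ∪ B| = 42


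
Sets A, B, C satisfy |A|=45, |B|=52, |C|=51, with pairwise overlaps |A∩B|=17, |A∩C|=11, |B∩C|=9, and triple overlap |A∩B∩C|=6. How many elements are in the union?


|A∪B∪C| = |A|+|B|+|C| - |A∩B|-|A∩C|-|B∩C| + |A∩B∩C|
= 45+52+51 - 17-11-9 + 6
= 148 - 37 + 6
= 117

|A ∪ B ∪ C| = 117


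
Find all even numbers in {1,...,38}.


Checking each candidate:
Condition: even numbers in {1,...,38}
Result = {2, 4, 6, 8, 10, 12, 14, 16, 18, 20, 22, 24, 26, 28, 30, 32, 34, 36, 38}

{2, 4, 6, 8, 10, 12, 14, 16, 18, 20, 22, 24, 26, 28, 30, 32, 34, 36, 38}


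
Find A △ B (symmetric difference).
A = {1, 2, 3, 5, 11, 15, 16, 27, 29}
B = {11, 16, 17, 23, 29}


A △ B = (A \ B) ∪ (B \ A) = elements in exactly one of A or B
A \ B = {1, 2, 3, 5, 15, 27}
B \ A = {17, 23}
A △ B = {1, 2, 3, 5, 15, 17, 23, 27}

A △ B = {1, 2, 3, 5, 15, 17, 23, 27}


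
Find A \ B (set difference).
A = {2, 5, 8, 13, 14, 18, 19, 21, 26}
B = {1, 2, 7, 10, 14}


A \ B = elements in A but not in B
A = {2, 5, 8, 13, 14, 18, 19, 21, 26}
B = {1, 2, 7, 10, 14}
Remove from A any elements in B
A \ B = {5, 8, 13, 18, 19, 21, 26}

A \ B = {5, 8, 13, 18, 19, 21, 26}


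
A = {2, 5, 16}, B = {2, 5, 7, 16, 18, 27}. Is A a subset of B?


A ⊆ B means every element of A is in B.
All elements of A are in B.
So A ⊆ B.

Yes, A ⊆ B


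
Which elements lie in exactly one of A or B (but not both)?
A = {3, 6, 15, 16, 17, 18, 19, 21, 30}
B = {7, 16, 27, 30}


A △ B = (A \ B) ∪ (B \ A) = elements in exactly one of A or B
A \ B = {3, 6, 15, 17, 18, 19, 21}
B \ A = {7, 27}
A △ B = {3, 6, 7, 15, 17, 18, 19, 21, 27}

A △ B = {3, 6, 7, 15, 17, 18, 19, 21, 27}


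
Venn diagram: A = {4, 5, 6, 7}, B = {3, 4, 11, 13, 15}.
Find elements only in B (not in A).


A = {4, 5, 6, 7}
B = {3, 4, 11, 13, 15}
Region: only in B (not in A)
Elements: {3, 11, 13, 15}

Elements only in B (not in A): {3, 11, 13, 15}


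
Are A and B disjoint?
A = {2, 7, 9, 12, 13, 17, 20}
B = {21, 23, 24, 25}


Disjoint means A ∩ B = ∅.
A ∩ B = ∅
A ∩ B = ∅, so A and B are disjoint.

Yes, A and B are disjoint


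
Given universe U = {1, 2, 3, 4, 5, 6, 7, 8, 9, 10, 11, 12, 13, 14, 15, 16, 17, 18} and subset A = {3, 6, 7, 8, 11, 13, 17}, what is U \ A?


Aᶜ = U \ A = elements in U but not in A
U = {1, 2, 3, 4, 5, 6, 7, 8, 9, 10, 11, 12, 13, 14, 15, 16, 17, 18}
A = {3, 6, 7, 8, 11, 13, 17}
Aᶜ = {1, 2, 4, 5, 9, 10, 12, 14, 15, 16, 18}

Aᶜ = {1, 2, 4, 5, 9, 10, 12, 14, 15, 16, 18}


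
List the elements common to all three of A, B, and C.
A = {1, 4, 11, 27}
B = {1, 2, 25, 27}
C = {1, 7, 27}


A ∩ B = {1, 27}
(A ∩ B) ∩ C = {1, 27}

A ∩ B ∩ C = {1, 27}


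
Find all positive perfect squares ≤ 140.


Checking each candidate:
Condition: positive perfect squares ≤ 140
Result = {1, 4, 9, 16, 25, 36, 49, 64, 81, 100, 121}

{1, 4, 9, 16, 25, 36, 49, 64, 81, 100, 121}


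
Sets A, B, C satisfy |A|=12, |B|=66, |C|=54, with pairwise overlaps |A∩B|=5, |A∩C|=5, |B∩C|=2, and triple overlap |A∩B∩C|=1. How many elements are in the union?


|A∪B∪C| = |A|+|B|+|C| - |A∩B|-|A∩C|-|B∩C| + |A∩B∩C|
= 12+66+54 - 5-5-2 + 1
= 132 - 12 + 1
= 121

|A ∪ B ∪ C| = 121


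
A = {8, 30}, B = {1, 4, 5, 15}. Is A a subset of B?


A ⊆ B means every element of A is in B.
Elements in A not in B: {8, 30}
So A ⊄ B.

No, A ⊄ B


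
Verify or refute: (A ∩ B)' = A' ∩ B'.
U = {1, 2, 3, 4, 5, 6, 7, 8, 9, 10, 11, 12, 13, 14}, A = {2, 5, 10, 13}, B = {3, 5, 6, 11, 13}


LHS: A ∩ B = {5, 13}
(A ∩ B)' = U \ (A ∩ B) = {1, 2, 3, 4, 6, 7, 8, 9, 10, 11, 12, 14}
A' = {1, 3, 4, 6, 7, 8, 9, 11, 12, 14}, B' = {1, 2, 4, 7, 8, 9, 10, 12, 14}
Claimed RHS: A' ∩ B' = {1, 4, 7, 8, 9, 12, 14}
Identity is INVALID: LHS = {1, 2, 3, 4, 6, 7, 8, 9, 10, 11, 12, 14} but the RHS claimed here equals {1, 4, 7, 8, 9, 12, 14}. The correct form is (A ∩ B)' = A' ∪ B'.

Identity is invalid: (A ∩ B)' = {1, 2, 3, 4, 6, 7, 8, 9, 10, 11, 12, 14} but A' ∩ B' = {1, 4, 7, 8, 9, 12, 14}. The correct De Morgan law is (A ∩ B)' = A' ∪ B'.


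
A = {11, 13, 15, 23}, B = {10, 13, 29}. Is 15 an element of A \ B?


A = {11, 13, 15, 23}, B = {10, 13, 29}
A \ B = elements in A but not in B
A \ B = {11, 15, 23}
Checking if 15 ∈ A \ B
15 is in A \ B → True

15 ∈ A \ B


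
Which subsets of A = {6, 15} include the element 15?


A subset of A contains 15 iff the remaining 1 elements form any subset of A \ {15}.
Count: 2^(n-1) = 2^1 = 2
Subsets containing 15: {15}, {6, 15}

Subsets containing 15 (2 total): {15}, {6, 15}


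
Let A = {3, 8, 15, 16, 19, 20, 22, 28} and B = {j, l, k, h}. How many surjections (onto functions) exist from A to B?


n = |A| = 8, k = |B| = 4. Surjections via inclusion-exclusion:
S(n,k) = Σ(-1)^i × C(k,i) × (k-i)^n, i=0 to k
i=0: (-1)^0×C(4,0)×4^8 = 65536
i=1: (-1)^1×C(4,1)×3^8 = -26244
i=2: (-1)^2×C(4,2)×2^8 = 1536
i=3: (-1)^3×C(4,3)×1^8 = -4
i=4: (-1)^4×C(4,4)×0^8 = 0
Total = 40824

Number of surjections = 40824


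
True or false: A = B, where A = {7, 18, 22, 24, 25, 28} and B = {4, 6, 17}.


Two sets are equal iff they have exactly the same elements.
A = {7, 18, 22, 24, 25, 28}
B = {4, 6, 17}
Differences: {4, 6, 7, 17, 18, 22, 24, 25, 28}
A ≠ B

No, A ≠ B


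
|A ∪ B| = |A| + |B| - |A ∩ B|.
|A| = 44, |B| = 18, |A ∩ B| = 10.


|A ∪ B| = |A| + |B| - |A ∩ B|
= 44 + 18 - 10
= 52

|A ∪ B| = 52


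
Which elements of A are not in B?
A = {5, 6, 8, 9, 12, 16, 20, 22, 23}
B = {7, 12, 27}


A \ B = elements in A but not in B
A = {5, 6, 8, 9, 12, 16, 20, 22, 23}
B = {7, 12, 27}
Remove from A any elements in B
A \ B = {5, 6, 8, 9, 16, 20, 22, 23}

A \ B = {5, 6, 8, 9, 16, 20, 22, 23}


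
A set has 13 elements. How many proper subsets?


Total subsets = 2^n = 2^13 = 8192
Proper subsets exclude the set itself: 2^n - 1
= 8192 - 1
= 8191

Number of proper subsets = 8191


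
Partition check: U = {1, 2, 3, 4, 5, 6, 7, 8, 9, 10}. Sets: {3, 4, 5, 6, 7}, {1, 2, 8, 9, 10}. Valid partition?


A partition requires: (1) non-empty parts, (2) pairwise disjoint, (3) union = U
Parts: {3, 4, 5, 6, 7}, {1, 2, 8, 9, 10}
Union of parts: {1, 2, 3, 4, 5, 6, 7, 8, 9, 10}
U = {1, 2, 3, 4, 5, 6, 7, 8, 9, 10}
All non-empty? True
Pairwise disjoint? True
Covers U? True

Yes, valid partition


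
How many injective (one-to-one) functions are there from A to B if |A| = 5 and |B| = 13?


An injection sends each of |A| = 5 inputs to a distinct output in B.
# injections = |B|·(|B|-1)·…·(|B|-|A|+1) = 13! / (13 - 5)!
= 13 × 12 × 11 × 10 × 9
= 154440

Number of injections = 154440


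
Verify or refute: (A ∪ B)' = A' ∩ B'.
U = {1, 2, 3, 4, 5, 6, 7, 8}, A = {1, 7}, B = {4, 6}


LHS: A ∪ B = {1, 4, 6, 7}
(A ∪ B)' = U \ (A ∪ B) = {2, 3, 5, 8}
A' = {2, 3, 4, 5, 6, 8}, B' = {1, 2, 3, 5, 7, 8}
Claimed RHS: A' ∩ B' = {2, 3, 5, 8}
Identity is VALID: LHS = RHS = {2, 3, 5, 8} ✓

Identity is valid. (A ∪ B)' = A' ∩ B' = {2, 3, 5, 8}


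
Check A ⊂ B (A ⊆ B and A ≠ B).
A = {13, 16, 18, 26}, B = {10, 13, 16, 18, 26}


A ⊂ B requires: A ⊆ B AND A ≠ B.
A ⊆ B? Yes
A = B? No
A ⊂ B: Yes (A is a proper subset of B)

Yes, A ⊂ B


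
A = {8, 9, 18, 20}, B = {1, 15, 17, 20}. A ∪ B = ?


A ∪ B = all elements in A or B (or both)
A = {8, 9, 18, 20}
B = {1, 15, 17, 20}
A ∪ B = {1, 8, 9, 15, 17, 18, 20}

A ∪ B = {1, 8, 9, 15, 17, 18, 20}


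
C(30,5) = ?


C(n,k) = n! / (k!(n-k)!)
C(30,5) = 30! / (5!25!)
= 142506

C(30,5) = 142506


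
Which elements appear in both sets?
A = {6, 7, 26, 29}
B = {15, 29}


A ∩ B = elements in both A and B
A = {6, 7, 26, 29}
B = {15, 29}
A ∩ B = {29}

A ∩ B = {29}


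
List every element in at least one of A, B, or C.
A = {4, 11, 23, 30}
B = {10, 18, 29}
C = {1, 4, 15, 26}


A ∪ B = {4, 10, 11, 18, 23, 29, 30}
(A ∪ B) ∪ C = {1, 4, 10, 11, 15, 18, 23, 26, 29, 30}

A ∪ B ∪ C = {1, 4, 10, 11, 15, 18, 23, 26, 29, 30}


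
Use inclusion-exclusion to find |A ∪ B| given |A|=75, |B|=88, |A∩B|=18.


|A ∪ B| = |A| + |B| - |A ∩ B|
= 75 + 88 - 18
= 145

|A ∪ B| = 145


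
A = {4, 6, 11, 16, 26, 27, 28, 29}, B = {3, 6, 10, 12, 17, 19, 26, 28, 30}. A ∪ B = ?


A ∪ B = all elements in A or B (or both)
A = {4, 6, 11, 16, 26, 27, 28, 29}
B = {3, 6, 10, 12, 17, 19, 26, 28, 30}
A ∪ B = {3, 4, 6, 10, 11, 12, 16, 17, 19, 26, 27, 28, 29, 30}

A ∪ B = {3, 4, 6, 10, 11, 12, 16, 17, 19, 26, 27, 28, 29, 30}


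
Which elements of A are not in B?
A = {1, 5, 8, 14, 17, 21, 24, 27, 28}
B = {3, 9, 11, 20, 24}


A \ B = elements in A but not in B
A = {1, 5, 8, 14, 17, 21, 24, 27, 28}
B = {3, 9, 11, 20, 24}
Remove from A any elements in B
A \ B = {1, 5, 8, 14, 17, 21, 27, 28}

A \ B = {1, 5, 8, 14, 17, 21, 27, 28}


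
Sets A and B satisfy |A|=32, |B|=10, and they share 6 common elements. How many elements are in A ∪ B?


|A ∪ B| = |A| + |B| - |A ∩ B|
= 32 + 10 - 6
= 36

|A ∪ B| = 36


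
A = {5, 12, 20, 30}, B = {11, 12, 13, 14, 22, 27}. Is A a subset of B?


A ⊆ B means every element of A is in B.
Elements in A not in B: {5, 20, 30}
So A ⊄ B.

No, A ⊄ B


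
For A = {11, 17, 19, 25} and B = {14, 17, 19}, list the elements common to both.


A ∩ B = elements in both A and B
A = {11, 17, 19, 25}
B = {14, 17, 19}
A ∩ B = {17, 19}

A ∩ B = {17, 19}


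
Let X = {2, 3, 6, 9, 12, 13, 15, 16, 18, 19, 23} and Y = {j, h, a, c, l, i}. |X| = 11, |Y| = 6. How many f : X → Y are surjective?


n = |X| = 11, k = |Y| = 6. Surjections via inclusion-exclusion:
S(n,k) = Σ(-1)^i × C(k,i) × (k-i)^n, i=0 to k
i=0: (-1)^0×C(6,0)×6^11 = 362797056
i=1: (-1)^1×C(6,1)×5^11 = -292968750
i=2: (-1)^2×C(6,2)×4^11 = 62914560
i=3: (-1)^3×C(6,3)×3^11 = -3542940
i=4: (-1)^4×C(6,4)×2^11 = 30720
i=5: (-1)^5×C(6,5)×1^11 = -6
i=6: (-1)^6×C(6,6)×0^11 = 0
Total = 129230640

Number of surjections = 129230640


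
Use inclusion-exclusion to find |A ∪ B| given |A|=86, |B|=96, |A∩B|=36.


|A ∪ B| = |A| + |B| - |A ∩ B|
= 86 + 96 - 36
= 146

|A ∪ B| = 146


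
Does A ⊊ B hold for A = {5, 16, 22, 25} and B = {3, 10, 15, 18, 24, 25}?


A ⊂ B requires: A ⊆ B AND A ≠ B.
A ⊆ B? No
A ⊄ B, so A is not a proper subset.

No, A is not a proper subset of B


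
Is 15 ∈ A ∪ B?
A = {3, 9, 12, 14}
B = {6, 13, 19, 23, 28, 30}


A = {3, 9, 12, 14}, B = {6, 13, 19, 23, 28, 30}
A ∪ B = all elements in A or B
A ∪ B = {3, 6, 9, 12, 13, 14, 19, 23, 28, 30}
Checking if 15 ∈ A ∪ B
15 is not in A ∪ B → False

15 ∉ A ∪ B


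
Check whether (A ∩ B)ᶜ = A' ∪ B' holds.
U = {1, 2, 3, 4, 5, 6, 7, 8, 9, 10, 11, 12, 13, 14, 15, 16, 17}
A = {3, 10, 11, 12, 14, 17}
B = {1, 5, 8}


LHS: A ∩ B = ∅
(A ∩ B)' = U \ (A ∩ B) = {1, 2, 3, 4, 5, 6, 7, 8, 9, 10, 11, 12, 13, 14, 15, 16, 17}
A' = {1, 2, 4, 5, 6, 7, 8, 9, 13, 15, 16}, B' = {2, 3, 4, 6, 7, 9, 10, 11, 12, 13, 14, 15, 16, 17}
Claimed RHS: A' ∪ B' = {1, 2, 3, 4, 5, 6, 7, 8, 9, 10, 11, 12, 13, 14, 15, 16, 17}
Identity is VALID: LHS = RHS = {1, 2, 3, 4, 5, 6, 7, 8, 9, 10, 11, 12, 13, 14, 15, 16, 17} ✓

Identity is valid. (A ∩ B)' = A' ∪ B' = {1, 2, 3, 4, 5, 6, 7, 8, 9, 10, 11, 12, 13, 14, 15, 16, 17}


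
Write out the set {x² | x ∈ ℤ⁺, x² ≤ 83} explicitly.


Checking each candidate:
Condition: positive perfect squares ≤ 83
Result = {1, 4, 9, 16, 25, 36, 49, 64, 81}

{1, 4, 9, 16, 25, 36, 49, 64, 81}


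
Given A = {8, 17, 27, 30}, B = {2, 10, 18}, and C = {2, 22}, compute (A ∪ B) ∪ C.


A ∪ B = {2, 8, 10, 17, 18, 27, 30}
(A ∪ B) ∪ C = {2, 8, 10, 17, 18, 22, 27, 30}

A ∪ B ∪ C = {2, 8, 10, 17, 18, 22, 27, 30}


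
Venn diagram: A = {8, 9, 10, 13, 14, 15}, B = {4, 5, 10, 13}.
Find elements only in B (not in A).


A = {8, 9, 10, 13, 14, 15}
B = {4, 5, 10, 13}
Region: only in B (not in A)
Elements: {4, 5}

Elements only in B (not in A): {4, 5}


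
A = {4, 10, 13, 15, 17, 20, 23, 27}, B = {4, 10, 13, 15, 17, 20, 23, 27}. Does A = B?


Two sets are equal iff they have exactly the same elements.
A = {4, 10, 13, 15, 17, 20, 23, 27}
B = {4, 10, 13, 15, 17, 20, 23, 27}
Same elements → A = B

Yes, A = B


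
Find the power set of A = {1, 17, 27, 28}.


|A| = 4, so |P(A)| = 2^4 = 16
Enumerate subsets by cardinality (0 to 4):
∅, {1}, {17}, {27}, {28}, {1, 17}, {1, 27}, {1, 28}, {17, 27}, {17, 28}, {27, 28}, {1, 17, 27}, {1, 17, 28}, {1, 27, 28}, {17, 27, 28}, {1, 17, 27, 28}

P(A) has 16 subsets: ∅, {1}, {17}, {27}, {28}, {1, 17}, {1, 27}, {1, 28}, {17, 27}, {17, 28}, {27, 28}, {1, 17, 27}, {1, 17, 28}, {1, 27, 28}, {17, 27, 28}, {1, 17, 27, 28}


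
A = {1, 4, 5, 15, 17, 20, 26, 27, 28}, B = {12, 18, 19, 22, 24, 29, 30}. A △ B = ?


A △ B = (A \ B) ∪ (B \ A) = elements in exactly one of A or B
A \ B = {1, 4, 5, 15, 17, 20, 26, 27, 28}
B \ A = {12, 18, 19, 22, 24, 29, 30}
A △ B = {1, 4, 5, 12, 15, 17, 18, 19, 20, 22, 24, 26, 27, 28, 29, 30}

A △ B = {1, 4, 5, 12, 15, 17, 18, 19, 20, 22, 24, 26, 27, 28, 29, 30}


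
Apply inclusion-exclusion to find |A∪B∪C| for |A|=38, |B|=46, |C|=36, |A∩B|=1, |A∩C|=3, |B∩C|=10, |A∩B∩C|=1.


|A∪B∪C| = |A|+|B|+|C| - |A∩B|-|A∩C|-|B∩C| + |A∩B∩C|
= 38+46+36 - 1-3-10 + 1
= 120 - 14 + 1
= 107

|A ∪ B ∪ C| = 107


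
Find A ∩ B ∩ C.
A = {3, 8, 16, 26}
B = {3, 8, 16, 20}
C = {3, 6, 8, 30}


A ∩ B = {3, 8, 16}
(A ∩ B) ∩ C = {3, 8}

A ∩ B ∩ C = {3, 8}


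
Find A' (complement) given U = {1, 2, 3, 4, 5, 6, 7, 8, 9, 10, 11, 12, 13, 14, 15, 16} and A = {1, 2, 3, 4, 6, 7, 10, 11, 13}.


Aᶜ = U \ A = elements in U but not in A
U = {1, 2, 3, 4, 5, 6, 7, 8, 9, 10, 11, 12, 13, 14, 15, 16}
A = {1, 2, 3, 4, 6, 7, 10, 11, 13}
Aᶜ = {5, 8, 9, 12, 14, 15, 16}

Aᶜ = {5, 8, 9, 12, 14, 15, 16}


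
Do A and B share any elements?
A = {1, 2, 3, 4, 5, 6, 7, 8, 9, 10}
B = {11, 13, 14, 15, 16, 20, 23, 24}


Disjoint means A ∩ B = ∅.
A ∩ B = ∅
A ∩ B = ∅, so A and B are disjoint.

No — A and B share no elements (A ∩ B = ∅), so they are disjoint


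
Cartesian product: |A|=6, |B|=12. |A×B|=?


|A × B| = |A| × |B|
= 6 × 12
= 72

|A × B| = 72


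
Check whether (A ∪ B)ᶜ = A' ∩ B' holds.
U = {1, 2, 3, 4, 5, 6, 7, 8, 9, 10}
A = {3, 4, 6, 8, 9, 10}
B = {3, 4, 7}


LHS: A ∪ B = {3, 4, 6, 7, 8, 9, 10}
(A ∪ B)' = U \ (A ∪ B) = {1, 2, 5}
A' = {1, 2, 5, 7}, B' = {1, 2, 5, 6, 8, 9, 10}
Claimed RHS: A' ∩ B' = {1, 2, 5}
Identity is VALID: LHS = RHS = {1, 2, 5} ✓

Identity is valid. (A ∪ B)' = A' ∩ B' = {1, 2, 5}


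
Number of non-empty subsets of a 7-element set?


Total subsets = 2^n = 2^7 = 128
Non-empty subsets exclude the empty set: 2^n - 1
= 128 - 1
= 127

Number of non-empty subsets = 127


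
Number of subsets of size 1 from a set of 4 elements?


C(n,k) = n! / (k!(n-k)!)
C(4,1) = 4! / (1!3!)
= 4

C(4,1) = 4


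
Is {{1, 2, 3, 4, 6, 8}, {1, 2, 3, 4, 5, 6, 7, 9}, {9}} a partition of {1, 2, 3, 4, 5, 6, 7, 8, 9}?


A partition requires: (1) non-empty parts, (2) pairwise disjoint, (3) union = U
Parts: {1, 2, 3, 4, 6, 8}, {1, 2, 3, 4, 5, 6, 7, 9}, {9}
Union of parts: {1, 2, 3, 4, 5, 6, 7, 8, 9}
U = {1, 2, 3, 4, 5, 6, 7, 8, 9}
All non-empty? True
Pairwise disjoint? False
Covers U? True

No, not a valid partition


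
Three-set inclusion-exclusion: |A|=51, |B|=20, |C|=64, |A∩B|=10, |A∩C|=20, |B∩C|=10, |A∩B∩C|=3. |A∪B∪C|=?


|A∪B∪C| = |A|+|B|+|C| - |A∩B|-|A∩C|-|B∩C| + |A∩B∩C|
= 51+20+64 - 10-20-10 + 3
= 135 - 40 + 3
= 98

|A ∪ B ∪ C| = 98
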